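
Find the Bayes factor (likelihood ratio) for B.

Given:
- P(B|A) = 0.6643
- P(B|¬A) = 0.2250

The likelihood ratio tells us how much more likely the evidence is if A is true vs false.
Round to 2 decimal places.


Likelihood Ratio (LR) = P(B|A) / P(B|¬A)

LR = 0.6643 / 0.2250
   = 2.95

The evidence is 2.95 times more likely if A is true than if A is false.
Because LR exceeds 1, B is evidence for A.


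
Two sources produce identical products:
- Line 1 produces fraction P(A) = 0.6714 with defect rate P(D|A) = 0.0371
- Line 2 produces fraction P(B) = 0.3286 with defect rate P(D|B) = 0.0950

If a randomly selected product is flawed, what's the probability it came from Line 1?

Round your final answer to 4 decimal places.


Let A = from Line 1, D = flawed

Given:
- P(A) = 0.6714, P(B) = 0.3286
- P(D|A) = 0.0371, P(D|B) = 0.0950

Step 1: Find P(D)
P(D) = P(D|A)P(A) + P(D|B)P(B)
     = 0.0371 × 0.6714 + 0.0950 × 0.3286
     = 0.02490894 + 0.03121700
     = 0.05612594

Step 2: Apply Bayes' theorem
P(A|D) = P(D|A)P(A) / P(D)
       = 0.02490894 / 0.05612594
       = 0.4438


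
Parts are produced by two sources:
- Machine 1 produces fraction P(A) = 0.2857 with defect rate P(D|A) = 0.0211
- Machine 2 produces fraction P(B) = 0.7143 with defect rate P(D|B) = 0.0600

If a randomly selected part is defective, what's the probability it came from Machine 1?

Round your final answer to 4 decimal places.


Let A = from Machine 1, D = defective

Given:
- P(A) = 0.2857, P(B) = 0.7143
- P(D|A) = 0.0211, P(D|B) = 0.0600

Step 1: Find P(D)
P(D) = P(D|A)P(A) + P(D|B)P(B)
     = 0.0211 × 0.2857 + 0.0600 × 0.7143
     = 0.00602827 + 0.04285800
     = 0.04888627

Step 2: Apply Bayes' theorem
P(A|D) = P(D|A)P(A) / P(D)
       = 0.00602827 / 0.04888627
       = 0.1233


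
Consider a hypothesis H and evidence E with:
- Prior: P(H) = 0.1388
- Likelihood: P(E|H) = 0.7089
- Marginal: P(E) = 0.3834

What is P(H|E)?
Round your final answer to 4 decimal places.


Using Bayes' theorem:

P(H|E) = P(E|H) × P(H) / P(E)
       = 0.7089 × 0.1388 / 0.3834
       = 0.09839532 / 0.3834
       = 0.2566

The evidence strengthens our belief in H.
Prior: 0.1388 → Posterior: 0.2566


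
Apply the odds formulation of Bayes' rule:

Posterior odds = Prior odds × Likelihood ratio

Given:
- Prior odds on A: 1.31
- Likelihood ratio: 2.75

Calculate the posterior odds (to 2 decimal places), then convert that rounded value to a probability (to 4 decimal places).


Step 1: Calculate posterior odds
Posterior odds = Prior odds × LR
               = 1.31 × 2.75
               = 3.60

Step 2: Convert to probability
P(A|E) = Posterior odds / (1 + Posterior odds)
       = 3.60 / (1 + 3.60)
       = 3.60 / 4.60
       = 0.7826

The evidence increased P(A) from 0.5671 to 0.7826.


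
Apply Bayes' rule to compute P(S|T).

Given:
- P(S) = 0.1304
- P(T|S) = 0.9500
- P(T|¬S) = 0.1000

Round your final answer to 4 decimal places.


Bayes' theorem: P(S|T) = P(T|S) × P(S) / P(T)

Step 1: Calculate P(T) using law of total probability
P(T) = P(T|S)P(S) + P(T|¬S)P(¬S)
     = 0.9500 × 0.1304 + 0.1000 × 0.8696
     = 0.12388000 + 0.08696000
     = 0.21084000

Step 2: Apply Bayes' theorem
P(S|T) = P(T|S) × P(S) / P(T)
       = 0.12388000 / 0.21084000
       = 0.5876


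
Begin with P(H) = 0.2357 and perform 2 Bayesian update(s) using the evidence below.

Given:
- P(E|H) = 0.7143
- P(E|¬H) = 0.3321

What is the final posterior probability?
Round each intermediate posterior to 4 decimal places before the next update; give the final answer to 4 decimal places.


Sequential Bayesian updating:

Initial prior: P(H) = 0.2357

Update 1:
  P(E) = 0.7143 × 0.2357 + 0.3321 × 0.7643 = 0.16836051 + 0.25382403 = 0.42218454
  P(H|E) = 0.16836051 / 0.42218454 = 0.3988

Update 2:
  P(E) = 0.7143 × 0.3988 + 0.3321 × 0.6012 = 0.28486284 + 0.19965852 = 0.48452136
  P(H|E) = 0.28486284 / 0.48452136 = 0.5879

Final posterior: 0.5879


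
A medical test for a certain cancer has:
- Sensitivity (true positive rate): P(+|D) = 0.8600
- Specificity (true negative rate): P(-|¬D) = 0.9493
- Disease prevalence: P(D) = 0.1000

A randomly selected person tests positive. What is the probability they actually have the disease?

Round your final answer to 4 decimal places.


Let D = has disease, + = positive test

Given:
- P(D) = 0.1000 (prevalence)
- P(+|D) = 0.8600 (sensitivity)
- P(-|¬D) = 0.9493 (specificity)
- P(+|¬D) = 0.0507 (false positive rate = 1 - specificity)

Step 1: Find P(+)
P(+) = P(+|D)P(D) + P(+|¬D)P(¬D)
     = 0.8600 × 0.1000 + 0.0507 × 0.9000
     = 0.08600000 + 0.04563000
     = 0.13163000

Step 2: Apply Bayes' theorem for P(D|+)
P(D|+) = P(+|D)P(D) / P(+)
       = 0.08600000 / 0.13163000
       = 0.6533


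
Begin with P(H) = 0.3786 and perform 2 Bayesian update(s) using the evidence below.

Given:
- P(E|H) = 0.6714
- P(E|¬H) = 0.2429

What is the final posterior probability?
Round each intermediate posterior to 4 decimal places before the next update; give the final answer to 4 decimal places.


Sequential Bayesian updating:

Initial prior: P(H) = 0.3786

Update 1:
  P(E) = 0.6714 × 0.3786 + 0.2429 × 0.6214 = 0.25419204 + 0.15093806 = 0.40513010
  P(H|E) = 0.25419204 / 0.40513010 = 0.6274

Update 2:
  P(E) = 0.6714 × 0.6274 + 0.2429 × 0.3726 = 0.42123636 + 0.09050454 = 0.51174090
  P(H|E) = 0.42123636 / 0.51174090 = 0.8231

Final posterior: 0.8231


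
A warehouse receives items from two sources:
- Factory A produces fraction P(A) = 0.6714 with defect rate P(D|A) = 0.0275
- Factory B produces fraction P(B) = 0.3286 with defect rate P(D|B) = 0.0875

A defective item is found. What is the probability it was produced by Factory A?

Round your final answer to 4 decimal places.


Let A = from Factory A, D = defective

Given:
- P(A) = 0.6714, P(B) = 0.3286
- P(D|A) = 0.0275, P(D|B) = 0.0875

Step 1: Find P(D)
P(D) = P(D|A)P(A) + P(D|B)P(B)
     = 0.0275 × 0.6714 + 0.0875 × 0.3286
     = 0.01846350 + 0.02875250
     = 0.04721600

Step 2: Apply Bayes' theorem
P(A|D) = P(D|A)P(A) / P(D)
       = 0.01846350 / 0.04721600
       = 0.3910


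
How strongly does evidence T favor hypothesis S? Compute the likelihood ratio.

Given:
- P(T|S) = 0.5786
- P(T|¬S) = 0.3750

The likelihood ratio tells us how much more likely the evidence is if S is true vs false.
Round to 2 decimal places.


Likelihood Ratio (LR) = P(T|S) / P(T|¬S)

LR = 0.5786 / 0.3750
   = 1.54

The evidence is 1.54 times more likely if S is true than if S is false.
Because LR exceeds 1, T is evidence for S.


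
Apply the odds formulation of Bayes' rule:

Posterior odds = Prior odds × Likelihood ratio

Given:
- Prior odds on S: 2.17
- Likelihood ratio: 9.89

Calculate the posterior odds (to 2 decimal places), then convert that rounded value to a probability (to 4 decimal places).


Step 1: Calculate posterior odds
Posterior odds = Prior odds × LR
               = 2.17 × 9.89
               = 21.46

Step 2: Convert to probability
P(S|E) = Posterior odds / (1 + Posterior odds)
       = 21.46 / (1 + 21.46)
       = 21.46 / 22.46
       = 0.9555

The evidence increased P(S) from 0.6845 to 0.9555.


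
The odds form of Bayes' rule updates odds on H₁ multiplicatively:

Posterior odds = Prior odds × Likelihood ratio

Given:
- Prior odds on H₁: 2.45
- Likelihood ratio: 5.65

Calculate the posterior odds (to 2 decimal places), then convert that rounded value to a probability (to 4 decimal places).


Step 1: Calculate posterior odds
Posterior odds = Prior odds × LR
               = 2.45 × 5.65
               = 13.84

Step 2: Convert to probability
P(H₁|E) = Posterior odds / (1 + Posterior odds)
       = 13.84 / (1 + 13.84)
       = 13.84 / 14.84
       = 0.9326

The evidence increased P(H₁) from 0.7101 to 0.9326.


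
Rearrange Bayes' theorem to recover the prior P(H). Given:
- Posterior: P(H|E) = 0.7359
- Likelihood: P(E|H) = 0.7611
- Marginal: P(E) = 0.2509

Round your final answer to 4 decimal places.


From Bayes' theorem: P(H|E) = P(E|H) × P(H) / P(E)

Rearranging for P(H):
P(H) = P(H|E) × P(E) / P(E|H)
     = 0.7359 × 0.2509 / 0.7611
     = 0.18463731 / 0.7611
     = 0.2426


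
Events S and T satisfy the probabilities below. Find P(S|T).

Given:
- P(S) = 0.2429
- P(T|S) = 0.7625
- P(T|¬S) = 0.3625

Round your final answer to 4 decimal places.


Bayes' theorem: P(S|T) = P(T|S) × P(S) / P(T)

Step 1: Calculate P(T) using law of total probability
P(T) = P(T|S)P(S) + P(T|¬S)P(¬S)
     = 0.7625 × 0.2429 + 0.3625 × 0.7571
     = 0.18521125 + 0.27444875
     = 0.45966000

Step 2: Apply Bayes' theorem
P(S|T) = P(T|S) × P(S) / P(T)
       = 0.18521125 / 0.45966000
       = 0.4029


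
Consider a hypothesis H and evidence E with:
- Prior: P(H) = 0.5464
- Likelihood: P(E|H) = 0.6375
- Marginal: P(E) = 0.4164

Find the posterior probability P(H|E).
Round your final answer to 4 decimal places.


Using Bayes' theorem:

P(H|E) = P(E|H) × P(H) / P(E)
       = 0.6375 × 0.5464 / 0.4164
       = 0.34833000 / 0.4164
       = 0.8365

The evidence strengthens our belief in H.
Prior: 0.5464 → Posterior: 0.8365


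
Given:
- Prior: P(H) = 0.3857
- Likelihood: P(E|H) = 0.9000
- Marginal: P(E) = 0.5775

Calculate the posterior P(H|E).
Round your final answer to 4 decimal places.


Using Bayes' theorem:

P(H|E) = P(E|H) × P(H) / P(E)
       = 0.9000 × 0.3857 / 0.5775
       = 0.34713000 / 0.5775
       = 0.6011

The evidence strengthens our belief in H.
Prior: 0.3857 → Posterior: 0.6011


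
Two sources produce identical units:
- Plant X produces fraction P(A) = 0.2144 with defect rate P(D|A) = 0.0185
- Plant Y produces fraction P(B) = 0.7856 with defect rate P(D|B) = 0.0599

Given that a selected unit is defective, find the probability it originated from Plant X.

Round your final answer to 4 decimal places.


Let A = from Plant X, D = defective

Given:
- P(A) = 0.2144, P(B) = 0.7856
- P(D|A) = 0.0185, P(D|B) = 0.0599

Step 1: Find P(D)
P(D) = P(D|A)P(A) + P(D|B)P(B)
     = 0.0185 × 0.2144 + 0.0599 × 0.7856
     = 0.00396640 + 0.04705744
     = 0.05102384

Step 2: Apply Bayes' theorem
P(A|D) = P(D|A)P(A) / P(D)
       = 0.00396640 / 0.05102384
       = 0.0777


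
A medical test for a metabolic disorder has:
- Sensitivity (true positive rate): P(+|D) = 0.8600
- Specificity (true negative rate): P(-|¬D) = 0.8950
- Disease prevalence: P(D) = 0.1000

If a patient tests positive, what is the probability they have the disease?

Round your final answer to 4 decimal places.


Let D = has disease, + = positive test

Given:
- P(D) = 0.1000 (prevalence)
- P(+|D) = 0.8600 (sensitivity)
- P(-|¬D) = 0.8950 (specificity)
- P(+|¬D) = 0.1050 (false positive rate = 1 - specificity)

Step 1: Find P(+)
P(+) = P(+|D)P(D) + P(+|¬D)P(¬D)
     = 0.8600 × 0.1000 + 0.1050 × 0.9000
     = 0.08600000 + 0.09450000
     = 0.18050000

Step 2: Apply Bayes' theorem for P(D|+)
P(D|+) = P(+|D)P(D) / P(+)
       = 0.08600000 / 0.18050000
       = 0.4765


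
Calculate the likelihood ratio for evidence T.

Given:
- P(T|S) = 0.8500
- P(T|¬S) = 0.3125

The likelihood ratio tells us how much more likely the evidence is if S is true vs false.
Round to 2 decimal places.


Likelihood Ratio (LR) = P(T|S) / P(T|¬S)

LR = 0.8500 / 0.3125
   = 2.72

The evidence is 2.72 times more likely if S is true than if S is false.
Because LR exceeds 1, T is evidence for S.


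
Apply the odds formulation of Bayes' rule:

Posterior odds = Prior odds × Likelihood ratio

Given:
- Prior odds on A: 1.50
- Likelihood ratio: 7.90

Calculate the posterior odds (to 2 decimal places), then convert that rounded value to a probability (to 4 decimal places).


Step 1: Calculate posterior odds
Posterior odds = Prior odds × LR
               = 1.50 × 7.90
               = 11.85

Step 2: Convert to probability
P(A|E) = Posterior odds / (1 + Posterior odds)
       = 11.85 / (1 + 11.85)
       = 11.85 / 12.85
       = 0.9222

The evidence increased P(A) from 0.6000 to 0.9222.


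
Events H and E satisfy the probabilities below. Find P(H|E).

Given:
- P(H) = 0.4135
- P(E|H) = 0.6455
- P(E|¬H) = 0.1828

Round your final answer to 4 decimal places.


Bayes' theorem: P(H|E) = P(E|H) × P(H) / P(E)

Step 1: Calculate P(E) using law of total probability
P(E) = P(E|H)P(H) + P(E|¬H)P(¬H)
     = 0.6455 × 0.4135 + 0.1828 × 0.5865
     = 0.26691425 + 0.10721220
     = 0.37412645

Step 2: Apply Bayes' theorem
P(H|E) = P(E|H) × P(H) / P(E)
       = 0.26691425 / 0.37412645
       = 0.7134


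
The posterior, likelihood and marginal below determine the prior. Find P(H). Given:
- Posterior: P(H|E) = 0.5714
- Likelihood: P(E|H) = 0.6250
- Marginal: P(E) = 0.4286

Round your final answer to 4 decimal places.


From Bayes' theorem: P(H|E) = P(E|H) × P(H) / P(E)

Rearranging for P(H):
P(H) = P(H|E) × P(E) / P(E|H)
     = 0.5714 × 0.4286 / 0.6250
     = 0.24490204 / 0.6250
     = 0.3918


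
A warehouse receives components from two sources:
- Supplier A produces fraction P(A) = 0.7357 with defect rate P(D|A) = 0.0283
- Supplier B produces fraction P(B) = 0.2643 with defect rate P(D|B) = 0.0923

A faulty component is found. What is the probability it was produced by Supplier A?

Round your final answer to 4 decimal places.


Let A = from Supplier A, D = faulty

Given:
- P(A) = 0.7357, P(B) = 0.2643
- P(D|A) = 0.0283, P(D|B) = 0.0923

Step 1: Find P(D)
P(D) = P(D|A)P(A) + P(D|B)P(B)
     = 0.0283 × 0.7357 + 0.0923 × 0.2643
     = 0.02082031 + 0.02439489
     = 0.04521520

Step 2: Apply Bayes' theorem
P(A|D) = P(D|A)P(A) / P(D)
       = 0.02082031 / 0.04521520
       = 0.4605


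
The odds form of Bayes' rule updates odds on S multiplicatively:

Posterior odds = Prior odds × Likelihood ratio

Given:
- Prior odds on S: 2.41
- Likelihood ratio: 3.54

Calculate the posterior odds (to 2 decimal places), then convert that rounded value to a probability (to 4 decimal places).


Step 1: Calculate posterior odds
Posterior odds = Prior odds × LR
               = 2.41 × 3.54
               = 8.53

Step 2: Convert to probability
P(S|E) = Posterior odds / (1 + Posterior odds)
       = 8.53 / (1 + 8.53)
       = 8.53 / 9.53
       = 0.8951

The evidence increased P(S) from 0.7067 to 0.8951.


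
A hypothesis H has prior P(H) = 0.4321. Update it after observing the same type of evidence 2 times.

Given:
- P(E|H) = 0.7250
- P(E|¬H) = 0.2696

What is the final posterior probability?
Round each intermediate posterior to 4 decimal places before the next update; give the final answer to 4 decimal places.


Sequential Bayesian updating:

Initial prior: P(H) = 0.4321

Update 1:
  P(E) = 0.7250 × 0.4321 + 0.2696 × 0.5679 = 0.31327250 + 0.15310584 = 0.46637834
  P(H|E) = 0.31327250 / 0.46637834 = 0.6717

Update 2:
  P(E) = 0.7250 × 0.6717 + 0.2696 × 0.3283 = 0.48698250 + 0.08850968 = 0.57549218
  P(H|E) = 0.48698250 / 0.57549218 = 0.8462

Final posterior: 0.8462


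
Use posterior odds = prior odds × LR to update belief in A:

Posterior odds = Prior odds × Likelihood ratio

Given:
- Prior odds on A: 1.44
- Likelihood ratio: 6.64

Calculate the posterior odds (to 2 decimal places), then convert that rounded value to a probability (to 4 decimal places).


Step 1: Calculate posterior odds
Posterior odds = Prior odds × LR
               = 1.44 × 6.64
               = 9.56

Step 2: Convert to probability
P(A|E) = Posterior odds / (1 + Posterior odds)
       = 9.56 / (1 + 9.56)
       = 9.56 / 10.56
       = 0.9053

The evidence increased P(A) from 0.5902 to 0.9053.


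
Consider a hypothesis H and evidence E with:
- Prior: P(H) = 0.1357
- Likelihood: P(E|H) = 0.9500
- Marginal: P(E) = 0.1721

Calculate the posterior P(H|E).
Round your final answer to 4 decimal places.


Using Bayes' theorem:

P(H|E) = P(E|H) × P(H) / P(E)
       = 0.9500 × 0.1357 / 0.1721
       = 0.12891500 / 0.1721
       = 0.7491

The evidence strengthens our belief in H.
Prior: 0.1357 → Posterior: 0.7491


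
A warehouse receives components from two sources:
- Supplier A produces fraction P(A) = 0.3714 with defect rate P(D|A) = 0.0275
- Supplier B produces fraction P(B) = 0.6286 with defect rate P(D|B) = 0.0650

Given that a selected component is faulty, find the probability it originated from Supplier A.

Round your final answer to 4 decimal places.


Let A = from Supplier A, D = faulty

Given:
- P(A) = 0.3714, P(B) = 0.6286
- P(D|A) = 0.0275, P(D|B) = 0.0650

Step 1: Find P(D)
P(D) = P(D|A)P(A) + P(D|B)P(B)
     = 0.0275 × 0.3714 + 0.0650 × 0.6286
     = 0.01021350 + 0.04085900
     = 0.05107250

Step 2: Apply Bayes' theorem
P(A|D) = P(D|A)P(A) / P(D)
       = 0.01021350 / 0.05107250
       = 0.2000


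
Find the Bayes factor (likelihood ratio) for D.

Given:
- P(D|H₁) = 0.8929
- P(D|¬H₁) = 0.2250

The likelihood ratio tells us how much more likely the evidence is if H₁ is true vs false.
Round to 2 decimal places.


Likelihood Ratio (LR) = P(D|H₁) / P(D|¬H₁)

LR = 0.8929 / 0.2250
   = 3.97

The evidence is 3.97 times more likely if H₁ is true than if H₁ is false.
Since LR > 1, the evidence supports H₁ over ¬H₁.


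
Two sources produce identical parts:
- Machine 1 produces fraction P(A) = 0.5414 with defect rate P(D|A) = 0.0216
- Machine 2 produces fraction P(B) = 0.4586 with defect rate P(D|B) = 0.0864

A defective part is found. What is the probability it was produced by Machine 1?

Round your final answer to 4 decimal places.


Let A = from Machine 1, D = defective

Given:
- P(A) = 0.5414, P(B) = 0.4586
- P(D|A) = 0.0216, P(D|B) = 0.0864

Step 1: Find P(D)
P(D) = P(D|A)P(A) + P(D|B)P(B)
     = 0.0216 × 0.5414 + 0.0864 × 0.4586
     = 0.01169424 + 0.03962304
     = 0.05131728

Step 2: Apply Bayes' theorem
P(A|D) = P(D|A)P(A) / P(D)
       = 0.01169424 / 0.05131728
       = 0.2279


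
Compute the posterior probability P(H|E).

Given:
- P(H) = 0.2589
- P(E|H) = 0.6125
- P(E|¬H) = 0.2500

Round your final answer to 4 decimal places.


Bayes' theorem: P(H|E) = P(E|H) × P(H) / P(E)

Step 1: Calculate P(E) using law of total probability
P(E) = P(E|H)P(H) + P(E|¬H)P(¬H)
     = 0.6125 × 0.2589 + 0.2500 × 0.7411
     = 0.15857625 + 0.18527500
     = 0.34385125

Step 2: Apply Bayes' theorem
P(H|E) = P(E|H) × P(H) / P(E)
       = 0.15857625 / 0.34385125
       = 0.4612


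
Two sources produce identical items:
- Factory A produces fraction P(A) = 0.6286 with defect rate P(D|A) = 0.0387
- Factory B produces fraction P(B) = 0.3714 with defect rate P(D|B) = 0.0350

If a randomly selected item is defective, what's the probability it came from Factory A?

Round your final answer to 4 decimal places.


Let A = from Factory A, D = defective

Given:
- P(A) = 0.6286, P(B) = 0.3714
- P(D|A) = 0.0387, P(D|B) = 0.0350

Step 1: Find P(D)
P(D) = P(D|A)P(A) + P(D|B)P(B)
     = 0.0387 × 0.6286 + 0.0350 × 0.3714
     = 0.02432682 + 0.01299900
     = 0.03732582

Step 2: Apply Bayes' theorem
P(A|D) = P(D|A)P(A) / P(D)
       = 0.02432682 / 0.03732582
       = 0.6517


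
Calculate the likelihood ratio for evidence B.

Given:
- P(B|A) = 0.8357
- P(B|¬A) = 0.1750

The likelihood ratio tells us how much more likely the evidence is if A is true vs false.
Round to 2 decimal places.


Likelihood Ratio (LR) = P(B|A) / P(B|¬A)

LR = 0.8357 / 0.1750
   = 4.78

The evidence is 4.78 times more likely if A is true than if A is false.
LR > 1, so observing B raises the odds in favor of A.


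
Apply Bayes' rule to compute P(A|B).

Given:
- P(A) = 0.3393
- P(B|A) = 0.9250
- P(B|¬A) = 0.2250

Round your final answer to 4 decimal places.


Bayes' theorem: P(A|B) = P(B|A) × P(A) / P(B)

Step 1: Calculate P(B) using law of total probability
P(B) = P(B|A)P(A) + P(B|¬A)P(¬A)
     = 0.9250 × 0.3393 + 0.2250 × 0.6607
     = 0.31385250 + 0.14865750
     = 0.46251000

Step 2: Apply Bayes' theorem
P(A|B) = P(B|A) × P(A) / P(B)
       = 0.31385250 / 0.46251000
       = 0.6786


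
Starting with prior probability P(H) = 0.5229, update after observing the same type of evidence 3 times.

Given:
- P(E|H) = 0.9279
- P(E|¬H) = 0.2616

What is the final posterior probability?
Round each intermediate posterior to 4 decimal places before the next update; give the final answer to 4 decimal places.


Sequential Bayesian updating:

Initial prior: P(H) = 0.5229

Update 1:
  P(E) = 0.9279 × 0.5229 + 0.2616 × 0.4771 = 0.48519891 + 0.12480936 = 0.61000827
  P(H|E) = 0.48519891 / 0.61000827 = 0.7954

Update 2:
  P(E) = 0.9279 × 0.7954 + 0.2616 × 0.2046 = 0.73805166 + 0.05352336 = 0.79157502
  P(H|E) = 0.73805166 / 0.79157502 = 0.9324

Update 3:
  P(E) = 0.9279 × 0.9324 + 0.2616 × 0.0676 = 0.86517396 + 0.01768416 = 0.88285812
  P(H|E) = 0.86517396 / 0.88285812 = 0.9800

Final posterior: 0.9800


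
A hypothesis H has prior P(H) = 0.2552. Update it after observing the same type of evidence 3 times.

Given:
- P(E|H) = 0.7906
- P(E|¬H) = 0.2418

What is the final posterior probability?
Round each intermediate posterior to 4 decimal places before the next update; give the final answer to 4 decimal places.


Sequential Bayesian updating:

Initial prior: P(H) = 0.2552

Update 1:
  P(E) = 0.7906 × 0.2552 + 0.2418 × 0.7448 = 0.20176112 + 0.18009264 = 0.38185376
  P(H|E) = 0.20176112 / 0.38185376 = 0.5284

Update 2:
  P(E) = 0.7906 × 0.5284 + 0.2418 × 0.4716 = 0.41775304 + 0.11403288 = 0.53178592
  P(H|E) = 0.41775304 / 0.53178592 = 0.7856

Update 3:
  P(E) = 0.7906 × 0.7856 + 0.2418 × 0.2144 = 0.62109536 + 0.05184192 = 0.67293728
  P(H|E) = 0.62109536 / 0.67293728 = 0.9230

Final posterior: 0.9230


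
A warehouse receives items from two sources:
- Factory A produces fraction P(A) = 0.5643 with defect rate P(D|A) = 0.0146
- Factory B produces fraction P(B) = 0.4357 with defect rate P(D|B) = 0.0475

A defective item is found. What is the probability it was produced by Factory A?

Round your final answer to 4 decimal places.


Let A = from Factory A, D = defective

Given:
- P(A) = 0.5643, P(B) = 0.4357
- P(D|A) = 0.0146, P(D|B) = 0.0475

Step 1: Find P(D)
P(D) = P(D|A)P(A) + P(D|B)P(B)
     = 0.0146 × 0.5643 + 0.0475 × 0.4357
     = 0.00823878 + 0.02069575
     = 0.02893453

Step 2: Apply Bayes' theorem
P(A|D) = P(D|A)P(A) / P(D)
       = 0.00823878 / 0.02893453
       = 0.2847


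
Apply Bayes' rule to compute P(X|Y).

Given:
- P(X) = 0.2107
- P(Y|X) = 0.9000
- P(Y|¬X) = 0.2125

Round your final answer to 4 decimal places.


Bayes' theorem: P(X|Y) = P(Y|X) × P(X) / P(Y)

Step 1: Calculate P(Y) using law of total probability
P(Y) = P(Y|X)P(X) + P(Y|¬X)P(¬X)
     = 0.9000 × 0.2107 + 0.2125 × 0.7893
     = 0.18963000 + 0.16772625
     = 0.35735625

Step 2: Apply Bayes' theorem
P(X|Y) = P(Y|X) × P(X) / P(Y)
       = 0.18963000 / 0.35735625
       = 0.5306


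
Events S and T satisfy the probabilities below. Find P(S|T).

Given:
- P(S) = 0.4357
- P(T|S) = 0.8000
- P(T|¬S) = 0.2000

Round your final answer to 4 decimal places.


Bayes' theorem: P(S|T) = P(T|S) × P(S) / P(T)

Step 1: Calculate P(T) using law of total probability
P(T) = P(T|S)P(S) + P(T|¬S)P(¬S)
     = 0.8000 × 0.4357 + 0.2000 × 0.5643
     = 0.34856000 + 0.11286000
     = 0.46142000

Step 2: Apply Bayes' theorem
P(S|T) = P(T|S) × P(S) / P(T)
       = 0.34856000 / 0.46142000
       = 0.7554


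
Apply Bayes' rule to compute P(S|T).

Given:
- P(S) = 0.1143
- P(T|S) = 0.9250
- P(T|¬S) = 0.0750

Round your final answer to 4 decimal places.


Bayes' theorem: P(S|T) = P(T|S) × P(S) / P(T)

Step 1: Calculate P(T) using law of total probability
P(T) = P(T|S)P(S) + P(T|¬S)P(¬S)
     = 0.9250 × 0.1143 + 0.0750 × 0.8857
     = 0.10572750 + 0.06642750
     = 0.17215500

Step 2: Apply Bayes' theorem
P(S|T) = P(T|S) × P(S) / P(T)
       = 0.10572750 / 0.17215500
       = 0.6141


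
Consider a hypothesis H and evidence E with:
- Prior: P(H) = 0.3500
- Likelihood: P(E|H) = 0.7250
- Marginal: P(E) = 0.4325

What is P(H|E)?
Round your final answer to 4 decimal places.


Using Bayes' theorem:

P(H|E) = P(E|H) × P(H) / P(E)
       = 0.7250 × 0.3500 / 0.4325
       = 0.25375000 / 0.4325
       = 0.5867

The evidence strengthens our belief in H.
Prior: 0.3500 → Posterior: 0.5867


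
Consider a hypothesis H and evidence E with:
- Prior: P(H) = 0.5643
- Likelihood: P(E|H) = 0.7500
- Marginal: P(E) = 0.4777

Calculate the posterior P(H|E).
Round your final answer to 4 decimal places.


Using Bayes' theorem:

P(H|E) = P(E|H) × P(H) / P(E)
       = 0.7500 × 0.5643 / 0.4777
       = 0.42322500 / 0.4777
       = 0.8860

The evidence strengthens our belief in H.
Prior: 0.5643 → Posterior: 0.8860


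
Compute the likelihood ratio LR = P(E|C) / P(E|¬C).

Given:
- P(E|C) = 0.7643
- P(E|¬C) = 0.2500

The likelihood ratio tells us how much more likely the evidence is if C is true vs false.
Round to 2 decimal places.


Likelihood Ratio (LR) = P(E|C) / P(E|¬C)

LR = 0.7643 / 0.2500
   = 3.06

The evidence is 3.06 times more likely if C is true than if C is false.
LR > 1, so observing E raises the odds in favor of C.


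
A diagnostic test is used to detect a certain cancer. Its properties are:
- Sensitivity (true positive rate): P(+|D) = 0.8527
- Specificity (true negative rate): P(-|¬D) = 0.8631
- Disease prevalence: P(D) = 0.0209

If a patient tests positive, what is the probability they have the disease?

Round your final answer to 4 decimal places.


Let D = has disease, + = positive test

Given:
- P(D) = 0.0209 (prevalence)
- P(+|D) = 0.8527 (sensitivity)
- P(-|¬D) = 0.8631 (specificity)
- P(+|¬D) = 0.1369 (false positive rate = 1 - specificity)

Step 1: Find P(+)
P(+) = P(+|D)P(D) + P(+|¬D)P(¬D)
     = 0.8527 × 0.0209 + 0.1369 × 0.9791
     = 0.01782143 + 0.13403879
     = 0.15186022

Step 2: Apply Bayes' theorem for P(D|+)
P(D|+) = P(+|D)P(D) / P(+)
       = 0.01782143 / 0.15186022
       = 0.1174


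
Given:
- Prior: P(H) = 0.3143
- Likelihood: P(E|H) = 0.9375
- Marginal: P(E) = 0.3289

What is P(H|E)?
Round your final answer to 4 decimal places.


Using Bayes' theorem:

P(H|E) = P(E|H) × P(H) / P(E)
       = 0.9375 × 0.3143 / 0.3289
       = 0.29465625 / 0.3289
       = 0.8959

The evidence strengthens our belief in H.
Prior: 0.3143 → Posterior: 0.8959


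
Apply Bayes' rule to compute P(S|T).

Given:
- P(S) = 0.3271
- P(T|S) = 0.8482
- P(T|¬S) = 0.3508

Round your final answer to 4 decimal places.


Bayes' theorem: P(S|T) = P(T|S) × P(S) / P(T)

Step 1: Calculate P(T) using law of total probability
P(T) = P(T|S)P(S) + P(T|¬S)P(¬S)
     = 0.8482 × 0.3271 + 0.3508 × 0.6729
     = 0.27744622 + 0.23605332
     = 0.51349954

Step 2: Apply Bayes' theorem
P(S|T) = P(T|S) × P(S) / P(T)
       = 0.27744622 / 0.51349954
       = 0.5403


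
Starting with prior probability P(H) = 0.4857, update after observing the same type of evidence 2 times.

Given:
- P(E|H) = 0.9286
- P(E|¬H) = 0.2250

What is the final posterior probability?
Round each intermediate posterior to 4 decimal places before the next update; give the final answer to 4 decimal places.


Sequential Bayesian updating:

Initial prior: P(H) = 0.4857

Update 1:
  P(E) = 0.9286 × 0.4857 + 0.2250 × 0.5143 = 0.45102102 + 0.11571750 = 0.56673852
  P(H|E) = 0.45102102 / 0.56673852 = 0.7958

Update 2:
  P(E) = 0.9286 × 0.7958 + 0.2250 × 0.2042 = 0.73897988 + 0.04594500 = 0.78492488
  P(H|E) = 0.73897988 / 0.78492488 = 0.9415

Final posterior: 0.9415


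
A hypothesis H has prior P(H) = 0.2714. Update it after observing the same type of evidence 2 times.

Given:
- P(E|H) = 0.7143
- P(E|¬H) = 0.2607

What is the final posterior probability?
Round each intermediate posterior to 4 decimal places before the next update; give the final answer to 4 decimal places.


Sequential Bayesian updating:

Initial prior: P(H) = 0.2714

Update 1:
  P(E) = 0.7143 × 0.2714 + 0.2607 × 0.7286 = 0.19386102 + 0.18994602 = 0.38380704
  P(H|E) = 0.19386102 / 0.38380704 = 0.5051

Update 2:
  P(E) = 0.7143 × 0.5051 + 0.2607 × 0.4949 = 0.36079293 + 0.12902043 = 0.48981336
  P(H|E) = 0.36079293 / 0.48981336 = 0.7366

Final posterior: 0.7366


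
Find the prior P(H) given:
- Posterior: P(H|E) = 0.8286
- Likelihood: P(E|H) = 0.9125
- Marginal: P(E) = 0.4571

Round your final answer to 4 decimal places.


From Bayes' theorem: P(H|E) = P(E|H) × P(H) / P(E)

Rearranging for P(H):
P(H) = P(H|E) × P(E) / P(E|H)
     = 0.8286 × 0.4571 / 0.9125
     = 0.37875306 / 0.9125
     = 0.4151


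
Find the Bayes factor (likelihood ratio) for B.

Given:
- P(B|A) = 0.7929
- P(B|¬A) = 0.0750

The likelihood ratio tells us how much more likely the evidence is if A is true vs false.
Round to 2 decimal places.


Likelihood Ratio (LR) = P(B|A) / P(B|¬A)

LR = 0.7929 / 0.0750
   = 10.57

The evidence is 10.57 times more likely if A is true than if A is false.
Because LR exceeds 1, B is evidence for A.


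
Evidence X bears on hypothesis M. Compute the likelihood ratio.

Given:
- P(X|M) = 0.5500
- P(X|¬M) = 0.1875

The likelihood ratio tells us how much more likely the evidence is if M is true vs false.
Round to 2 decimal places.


Likelihood Ratio (LR) = P(X|M) / P(X|¬M)

LR = 0.5500 / 0.1875
   = 2.93

The evidence is 2.93 times more likely if M is true than if M is false.
LR > 1, so observing X raises the odds in favor of M.


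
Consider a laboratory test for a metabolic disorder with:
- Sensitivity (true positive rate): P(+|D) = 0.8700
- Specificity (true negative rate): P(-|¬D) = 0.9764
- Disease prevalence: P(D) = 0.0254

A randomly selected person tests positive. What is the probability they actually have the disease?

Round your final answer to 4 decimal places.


Let D = has disease, + = positive test

Given:
- P(D) = 0.0254 (prevalence)
- P(+|D) = 0.8700 (sensitivity)
- P(-|¬D) = 0.9764 (specificity)
- P(+|¬D) = 0.0236 (false positive rate = 1 - specificity)

Step 1: Find P(+)
P(+) = P(+|D)P(D) + P(+|¬D)P(¬D)
     = 0.8700 × 0.0254 + 0.0236 × 0.9746
     = 0.02209800 + 0.02300056
     = 0.04509856

Step 2: Apply Bayes' theorem for P(D|+)
P(D|+) = P(+|D)P(D) / P(+)
       = 0.02209800 / 0.04509856
       = 0.4900


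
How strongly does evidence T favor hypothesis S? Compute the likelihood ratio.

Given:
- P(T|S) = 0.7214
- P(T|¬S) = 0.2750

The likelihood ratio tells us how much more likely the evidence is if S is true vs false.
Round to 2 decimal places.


Likelihood Ratio (LR) = P(T|S) / P(T|¬S)

LR = 0.7214 / 0.2750
   = 2.62

The evidence is 2.62 times more likely if S is true than if S is false.
LR > 1, so observing T raises the odds in favor of S.


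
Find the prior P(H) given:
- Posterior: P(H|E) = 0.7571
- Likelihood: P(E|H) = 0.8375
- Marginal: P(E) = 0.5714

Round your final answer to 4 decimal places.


From Bayes' theorem: P(H|E) = P(E|H) × P(H) / P(E)

Rearranging for P(H):
P(H) = P(H|E) × P(E) / P(E|H)
     = 0.7571 × 0.5714 / 0.8375
     = 0.43260694 / 0.8375
     = 0.5165


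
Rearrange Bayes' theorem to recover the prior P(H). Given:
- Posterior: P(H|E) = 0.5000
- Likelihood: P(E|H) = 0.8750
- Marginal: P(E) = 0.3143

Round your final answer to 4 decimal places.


From Bayes' theorem: P(H|E) = P(E|H) × P(H) / P(E)

Rearranging for P(H):
P(H) = P(H|E) × P(E) / P(E|H)
     = 0.5000 × 0.3143 / 0.8750
     = 0.15715000 / 0.8750
     = 0.1796


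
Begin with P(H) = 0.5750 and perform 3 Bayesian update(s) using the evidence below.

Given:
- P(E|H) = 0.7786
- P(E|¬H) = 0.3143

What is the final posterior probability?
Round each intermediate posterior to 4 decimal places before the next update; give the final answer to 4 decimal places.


Sequential Bayesian updating:

Initial prior: P(H) = 0.5750

Update 1:
  P(E) = 0.7786 × 0.5750 + 0.3143 × 0.4250 = 0.44769500 + 0.13357750 = 0.58127250
  P(H|E) = 0.44769500 / 0.58127250 = 0.7702

Update 2:
  P(E) = 0.7786 × 0.7702 + 0.3143 × 0.2298 = 0.59967772 + 0.07222614 = 0.67190386
  P(H|E) = 0.59967772 / 0.67190386 = 0.8925

Update 3:
  P(E) = 0.7786 × 0.8925 + 0.3143 × 0.1075 = 0.69490050 + 0.03378725 = 0.72868775
  P(H|E) = 0.69490050 / 0.72868775 = 0.9536

Final posterior: 0.9536


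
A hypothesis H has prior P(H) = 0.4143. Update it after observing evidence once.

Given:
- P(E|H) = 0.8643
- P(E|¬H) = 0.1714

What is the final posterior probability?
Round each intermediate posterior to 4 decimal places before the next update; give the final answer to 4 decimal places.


Sequential Bayesian updating:

Initial prior: P(H) = 0.4143

Update 1:
  P(E) = 0.8643 × 0.4143 + 0.1714 × 0.5857 = 0.35807949 + 0.10038898 = 0.45846847
  P(H|E) = 0.35807949 / 0.45846847 = 0.7810

Final posterior: 0.7810


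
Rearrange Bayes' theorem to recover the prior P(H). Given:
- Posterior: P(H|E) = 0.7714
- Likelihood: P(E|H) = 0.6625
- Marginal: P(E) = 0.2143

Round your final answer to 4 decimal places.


From Bayes' theorem: P(H|E) = P(E|H) × P(H) / P(E)

Rearranging for P(H):
P(H) = P(H|E) × P(E) / P(E|H)
     = 0.7714 × 0.2143 / 0.6625
     = 0.16531102 / 0.6625
     = 0.2495


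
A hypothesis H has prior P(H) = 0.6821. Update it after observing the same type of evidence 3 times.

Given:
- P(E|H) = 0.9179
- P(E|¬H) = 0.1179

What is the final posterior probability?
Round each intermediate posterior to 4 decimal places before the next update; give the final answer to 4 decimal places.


Sequential Bayesian updating:

Initial prior: P(H) = 0.6821

Update 1:
  P(E) = 0.9179 × 0.6821 + 0.1179 × 0.3179 = 0.62609959 + 0.03748041 = 0.66358000
  P(H|E) = 0.62609959 / 0.66358000 = 0.9435

Update 2:
  P(E) = 0.9179 × 0.9435 + 0.1179 × 0.0565 = 0.86603865 + 0.00666135 = 0.87270000
  P(H|E) = 0.86603865 / 0.87270000 = 0.9924

Update 3:
  P(E) = 0.9179 × 0.9924 + 0.1179 × 0.0076 = 0.91092396 + 0.00089604 = 0.91182000
  P(H|E) = 0.91092396 / 0.91182000 = 0.9990

Final posterior: 0.9990


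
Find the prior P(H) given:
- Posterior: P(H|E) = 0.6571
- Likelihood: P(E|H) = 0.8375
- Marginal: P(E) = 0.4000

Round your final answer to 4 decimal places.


From Bayes' theorem: P(H|E) = P(E|H) × P(H) / P(E)

Rearranging for P(H):
P(H) = P(H|E) × P(E) / P(E|H)
     = 0.6571 × 0.4000 / 0.8375
     = 0.26284000 / 0.8375
     = 0.3138


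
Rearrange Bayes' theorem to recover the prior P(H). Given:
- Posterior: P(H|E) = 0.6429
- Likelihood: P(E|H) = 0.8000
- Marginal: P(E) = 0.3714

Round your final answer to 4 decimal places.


From Bayes' theorem: P(H|E) = P(E|H) × P(H) / P(E)

Rearranging for P(H):
P(H) = P(H|E) × P(E) / P(E|H)
     = 0.6429 × 0.3714 / 0.8000
     = 0.23877306 / 0.8000
     = 0.2985


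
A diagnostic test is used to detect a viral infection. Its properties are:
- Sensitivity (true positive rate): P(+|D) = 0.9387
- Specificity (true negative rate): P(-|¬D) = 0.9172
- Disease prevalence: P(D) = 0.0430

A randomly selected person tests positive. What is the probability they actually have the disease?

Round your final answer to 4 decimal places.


Let D = has disease, + = positive test

Given:
- P(D) = 0.0430 (prevalence)
- P(+|D) = 0.9387 (sensitivity)
- P(-|¬D) = 0.9172 (specificity)
- P(+|¬D) = 0.0828 (false positive rate = 1 - specificity)

Step 1: Find P(+)
P(+) = P(+|D)P(D) + P(+|¬D)P(¬D)
     = 0.9387 × 0.0430 + 0.0828 × 0.9570
     = 0.04036410 + 0.07923960
     = 0.11960370

Step 2: Apply Bayes' theorem for P(D|+)
P(D|+) = P(+|D)P(D) / P(+)
       = 0.04036410 / 0.11960370
       = 0.3375


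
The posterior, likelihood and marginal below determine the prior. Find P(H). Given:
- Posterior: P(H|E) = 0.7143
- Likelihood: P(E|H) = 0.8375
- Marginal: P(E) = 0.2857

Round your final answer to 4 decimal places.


From Bayes' theorem: P(H|E) = P(E|H) × P(H) / P(E)

Rearranging for P(H):
P(H) = P(H|E) × P(E) / P(E|H)
     = 0.7143 × 0.2857 / 0.8375
     = 0.20407551 / 0.8375
     = 0.2437


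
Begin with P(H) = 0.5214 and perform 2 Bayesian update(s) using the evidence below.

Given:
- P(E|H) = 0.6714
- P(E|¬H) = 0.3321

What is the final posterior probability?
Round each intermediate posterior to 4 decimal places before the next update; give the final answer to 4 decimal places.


Sequential Bayesian updating:

Initial prior: P(H) = 0.5214

Update 1:
  P(E) = 0.6714 × 0.5214 + 0.3321 × 0.4786 = 0.35006796 + 0.15894306 = 0.50901102
  P(H|E) = 0.35006796 / 0.50901102 = 0.6877

Update 2:
  P(E) = 0.6714 × 0.6877 + 0.3321 × 0.3123 = 0.46172178 + 0.10371483 = 0.56543661
  P(H|E) = 0.46172178 / 0.56543661 = 0.8166

Final posterior: 0.8166


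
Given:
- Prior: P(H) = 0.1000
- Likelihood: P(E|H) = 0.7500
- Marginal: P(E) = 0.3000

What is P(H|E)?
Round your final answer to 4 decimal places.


Using Bayes' theorem:

P(H|E) = P(E|H) × P(H) / P(E)
       = 0.7500 × 0.1000 / 0.3000
       = 0.07500000 / 0.3000
       = 0.2500

The evidence strengthens our belief in H.
Prior: 0.1000 → Posterior: 0.2500


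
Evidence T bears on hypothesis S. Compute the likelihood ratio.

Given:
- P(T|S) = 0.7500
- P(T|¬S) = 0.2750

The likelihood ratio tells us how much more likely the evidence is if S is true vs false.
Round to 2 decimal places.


Likelihood Ratio (LR) = P(T|S) / P(T|¬S)

LR = 0.7500 / 0.2750
   = 2.73

The evidence is 2.73 times more likely if S is true than if S is false.
Because LR exceeds 1, T is evidence for S.


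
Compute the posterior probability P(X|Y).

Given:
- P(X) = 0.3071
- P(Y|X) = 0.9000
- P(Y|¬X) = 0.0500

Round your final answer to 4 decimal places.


Bayes' theorem: P(X|Y) = P(Y|X) × P(X) / P(Y)

Step 1: Calculate P(Y) using law of total probability
P(Y) = P(Y|X)P(X) + P(Y|¬X)P(¬X)
     = 0.9000 × 0.3071 + 0.0500 × 0.6929
     = 0.27639000 + 0.03464500
     = 0.31103500

Step 2: Apply Bayes' theorem
P(X|Y) = P(Y|X) × P(X) / P(Y)
       = 0.27639000 / 0.31103500
       = 0.8886


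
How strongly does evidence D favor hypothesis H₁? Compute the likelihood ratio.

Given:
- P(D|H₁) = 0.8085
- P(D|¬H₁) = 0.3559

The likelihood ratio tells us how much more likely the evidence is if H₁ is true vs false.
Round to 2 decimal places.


Likelihood Ratio (LR) = P(D|H₁) / P(D|¬H₁)

LR = 0.8085 / 0.3559
   = 2.27

The evidence is 2.27 times more likely if H₁ is true than if H₁ is false.
Because LR exceeds 1, D is evidence for H₁.


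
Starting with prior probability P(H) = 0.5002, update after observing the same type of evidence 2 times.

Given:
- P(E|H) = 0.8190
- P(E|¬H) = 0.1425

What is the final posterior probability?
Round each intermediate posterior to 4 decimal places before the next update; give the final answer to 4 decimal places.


Sequential Bayesian updating:

Initial prior: P(H) = 0.5002

Update 1:
  P(E) = 0.8190 × 0.5002 + 0.1425 × 0.4998 = 0.40966380 + 0.07122150 = 0.48088530
  P(H|E) = 0.40966380 / 0.48088530 = 0.8519

Update 2:
  P(E) = 0.8190 × 0.8519 + 0.1425 × 0.1481 = 0.69770610 + 0.02110425 = 0.71881035
  P(H|E) = 0.69770610 / 0.71881035 = 0.9706

Final posterior: 0.9706


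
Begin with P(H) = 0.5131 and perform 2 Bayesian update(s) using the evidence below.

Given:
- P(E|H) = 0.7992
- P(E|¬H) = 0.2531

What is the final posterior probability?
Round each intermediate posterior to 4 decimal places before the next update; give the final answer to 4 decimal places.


Sequential Bayesian updating:

Initial prior: P(H) = 0.5131

Update 1:
  P(E) = 0.7992 × 0.5131 + 0.2531 × 0.4869 = 0.41006952 + 0.12323439 = 0.53330391
  P(H|E) = 0.41006952 / 0.53330391 = 0.7689

Update 2:
  P(E) = 0.7992 × 0.7689 + 0.2531 × 0.2311 = 0.61450488 + 0.05849141 = 0.67299629
  P(H|E) = 0.61450488 / 0.67299629 = 0.9131

Final posterior: 0.9131


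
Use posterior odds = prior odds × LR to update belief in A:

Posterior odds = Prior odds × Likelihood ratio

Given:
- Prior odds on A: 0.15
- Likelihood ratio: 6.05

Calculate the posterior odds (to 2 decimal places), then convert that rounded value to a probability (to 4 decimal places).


Step 1: Calculate posterior odds
Posterior odds = Prior odds × LR
               = 0.15 × 6.05
               = 0.91

Step 2: Convert to probability
P(A|E) = Posterior odds / (1 + Posterior odds)
       = 0.91 / (1 + 0.91)
       = 0.91 / 1.91
       = 0.4764

The evidence increased P(A) from 0.1304 to 0.4764.


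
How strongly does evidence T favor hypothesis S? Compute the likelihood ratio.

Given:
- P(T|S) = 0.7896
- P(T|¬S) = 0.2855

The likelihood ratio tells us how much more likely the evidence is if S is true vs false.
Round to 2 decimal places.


Likelihood Ratio (LR) = P(T|S) / P(T|¬S)

LR = 0.7896 / 0.2855
   = 2.77

The evidence is 2.77 times more likely if S is true than if S is false.
Since LR > 1, the evidence supports S over ¬S.
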